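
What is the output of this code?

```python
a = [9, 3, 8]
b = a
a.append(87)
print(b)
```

Key concept: basic list aliasing.
Step by step:
`a = [9, 3, 8]` → a = [9, 3, 8]
`b = a` → b = [9, 3, 8] (same object as a)
`a.append(87)` → a = [9, 3, 8, 87] (same object as b); b = [9, 3, 8, 87] (same object as a)
`print(b)` → prints [9, 3, 8, 87]

Answer: [9, 3, 8, 87]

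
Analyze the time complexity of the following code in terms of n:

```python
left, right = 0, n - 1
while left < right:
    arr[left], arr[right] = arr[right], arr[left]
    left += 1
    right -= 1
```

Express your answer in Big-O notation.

This is In-place array reversal. Time complexity: O(n).

Answer: O(n)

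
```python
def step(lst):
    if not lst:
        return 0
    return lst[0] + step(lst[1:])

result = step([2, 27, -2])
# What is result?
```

2 + 27 + (-2) + 0 = 27

Answer: 27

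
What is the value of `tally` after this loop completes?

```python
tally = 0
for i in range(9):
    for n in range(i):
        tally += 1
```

Triangle number: 0+1+2+...+8
`tally` takes the values: 0 → 1 → 2 → 3 → 4 → 5 → 6 → 7 → 8 → 9 → 10 → 11 → 12 → 13 → 14 → 15 → 16 → 17 → 18 → 19 → 20 → 21 → 22 → 23 → 24 → 25 → 26 → 27 → 28 → 29 → 30 → 31 → 32 → 33 → 34 → 35 → 36

Answer: 36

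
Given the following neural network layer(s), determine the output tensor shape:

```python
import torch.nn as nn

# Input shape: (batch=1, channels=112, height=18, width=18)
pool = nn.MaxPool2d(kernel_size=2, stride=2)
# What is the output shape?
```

Input: (1, 112, 18, 18) -> Output: (1, 112, 9, 9)

Answer: (1, 112, 9, 9)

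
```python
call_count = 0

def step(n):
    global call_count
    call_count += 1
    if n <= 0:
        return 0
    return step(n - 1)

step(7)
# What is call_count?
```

Linear recursion stepping by 1: 8 calls from n=7 down to ≤0.

Answer: 8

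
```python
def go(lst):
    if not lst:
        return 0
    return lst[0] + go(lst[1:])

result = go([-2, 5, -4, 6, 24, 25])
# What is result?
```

(-2) + 5 + (-4) + 6 + 24 + 25 + 0 = 54

Answer: 54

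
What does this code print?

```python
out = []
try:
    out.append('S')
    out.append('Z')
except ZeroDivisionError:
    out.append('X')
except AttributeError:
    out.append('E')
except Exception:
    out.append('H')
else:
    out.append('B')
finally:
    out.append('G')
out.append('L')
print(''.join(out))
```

Execution trace: 'S' (try body) → 'Z' (try body, no exception) → 'B' (else) → 'G' (finally) → 'L' (after the try/except). Output: SZBGL

Answer: SZBGL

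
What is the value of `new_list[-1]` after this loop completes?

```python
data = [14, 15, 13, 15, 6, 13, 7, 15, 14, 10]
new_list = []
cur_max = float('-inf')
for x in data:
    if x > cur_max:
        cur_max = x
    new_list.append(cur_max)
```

Running max ends at 15
`new_list` takes the values: [] → [14] → [14, 15] → [14, 15, 15] → [14, 15, 15, 15] → [14, 15, 15, 15, 15] → [14, 15, 15, 15, 15, 15] → [14, 15, 15, 15, 15, 15, 15] → [14, 15, 15, 15, 15, 15, 15, 15] → [14, 15, 15, 15, 15, 15, 15, 15, 15] → [14, 15, 15, 15, 15, 15, 15, 15, 15, 15]
So `new_list[-1]` = 15

Answer: 15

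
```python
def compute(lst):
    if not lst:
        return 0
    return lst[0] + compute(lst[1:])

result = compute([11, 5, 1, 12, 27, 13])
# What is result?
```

11 + 5 + 1 + 12 + 27 + 13 + 0 = 69

Answer: 69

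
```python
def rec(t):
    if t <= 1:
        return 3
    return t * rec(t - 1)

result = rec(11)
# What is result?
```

rec(11) = 11 * 10 * 9 * 8 * 7 * 6 * 5 * 4 * 3 * 2 * 3 = 119750400

Answer: 119750400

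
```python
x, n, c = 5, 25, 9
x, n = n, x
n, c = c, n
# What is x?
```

Trace:
`x, n, c = 5, 25, 9` → x = 5; n = 25; c = 9
`x, n = n, x` → x = 25; n = 5
`n, c = c, n` → n = 9; c = 5
So x = 25

Answer: 25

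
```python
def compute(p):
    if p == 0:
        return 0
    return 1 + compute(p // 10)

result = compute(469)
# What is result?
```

Count of digits of 469: 3

Answer: 3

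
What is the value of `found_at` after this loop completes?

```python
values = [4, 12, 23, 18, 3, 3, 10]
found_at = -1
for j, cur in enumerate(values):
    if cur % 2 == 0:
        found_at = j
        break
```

First even number index in [4, 12, 23, 18, 3, 3, 10]
`found_at` takes the values: -1 → 0

Answer: 0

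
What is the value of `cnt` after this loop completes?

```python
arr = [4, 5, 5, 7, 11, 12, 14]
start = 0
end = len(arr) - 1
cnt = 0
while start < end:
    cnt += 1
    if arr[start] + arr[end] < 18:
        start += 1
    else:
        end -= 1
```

Steps to find pair summing to 18
`cnt` takes the values: 0 → 1 → 2 → 3 → 4 → 5 → 6

Answer: 6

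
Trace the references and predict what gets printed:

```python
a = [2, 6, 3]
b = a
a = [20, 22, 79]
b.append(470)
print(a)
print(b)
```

Key concept: rebinding vs mutation: a is rebound to a new list, b still points at the original.
Step by step:
`a = [2, 6, 3]` → a = [2, 6, 3]
`b = a` → b = [2, 6, 3] (same object as a)
`a = [20, 22, 79]` → a = [20, 22, 79]
`b.append(470)` → b = [2, 6, 3, 470]
`print(a)` → prints [20, 22, 79]
`print(b)` → prints [2, 6, 3, 470]

Answer:
[20, 22, 79]
[2, 6, 3, 470]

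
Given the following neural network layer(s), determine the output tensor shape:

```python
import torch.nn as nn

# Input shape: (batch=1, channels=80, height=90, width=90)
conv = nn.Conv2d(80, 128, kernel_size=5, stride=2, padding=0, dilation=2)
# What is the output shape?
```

Input: (1, 80, 90, 90) -> Output: (1, 128, 41, 41)

Answer: (1, 128, 41, 41)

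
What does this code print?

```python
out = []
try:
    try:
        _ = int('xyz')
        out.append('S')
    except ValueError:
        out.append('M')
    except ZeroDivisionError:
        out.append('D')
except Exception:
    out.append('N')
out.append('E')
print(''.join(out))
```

Execution trace: 'M' (inner except ValueError) → 'E' (after the try/except). Output: ME

Answer: ME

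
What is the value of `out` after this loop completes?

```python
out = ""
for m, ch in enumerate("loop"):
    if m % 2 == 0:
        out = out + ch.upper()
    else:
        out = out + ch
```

Uppercase even positions in 'loop'
`out` takes the values: "" → "L" → "Lo" → "LoO" → "LoOp"

Answer: "LoOp"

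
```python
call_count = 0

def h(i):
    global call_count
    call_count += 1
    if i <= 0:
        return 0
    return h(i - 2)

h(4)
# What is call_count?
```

Linear recursion stepping by 2: 3 calls from i=4 down to ≤0.

Answer: 3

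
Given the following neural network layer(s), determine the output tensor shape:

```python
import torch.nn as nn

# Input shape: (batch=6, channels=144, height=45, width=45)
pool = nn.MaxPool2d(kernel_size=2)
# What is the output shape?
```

Input: (6, 144, 45, 45) -> Output: (6, 144, 22, 22)

Answer: (6, 144, 22, 22)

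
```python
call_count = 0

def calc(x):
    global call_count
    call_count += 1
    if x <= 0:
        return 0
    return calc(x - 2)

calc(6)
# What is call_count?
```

Linear recursion stepping by 2: 4 calls from x=6 down to ≤0.

Answer: 4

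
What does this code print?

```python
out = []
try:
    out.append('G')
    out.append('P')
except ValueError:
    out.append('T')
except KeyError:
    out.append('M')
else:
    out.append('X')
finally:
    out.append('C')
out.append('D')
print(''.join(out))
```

Execution trace: 'G' (try body) → 'P' (try body, no exception) → 'X' (else) → 'C' (finally) → 'D' (after the try/except). Output: GPXCD

Answer: GPXCD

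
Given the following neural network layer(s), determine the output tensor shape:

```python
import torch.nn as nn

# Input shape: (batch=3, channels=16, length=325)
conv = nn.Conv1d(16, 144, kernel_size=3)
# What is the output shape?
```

Input: (3, 16, 325) -> Output: (3, 144, 323)

Answer: (3, 144, 323)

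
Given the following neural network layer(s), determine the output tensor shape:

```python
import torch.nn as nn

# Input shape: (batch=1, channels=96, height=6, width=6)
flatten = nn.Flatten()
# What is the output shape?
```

Input: (1, 96, 6, 6) -> Output: (1, 3456)

Answer: (1, 3456)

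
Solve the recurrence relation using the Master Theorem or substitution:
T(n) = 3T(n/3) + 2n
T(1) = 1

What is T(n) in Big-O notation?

By Master Theorem: a=3, b=3, f(n)=2n. Since log_3(3) = 1 and f(n) = Θ(n^1), Case 2 applies. T(n) = O(n log n).

Answer: O(n log n)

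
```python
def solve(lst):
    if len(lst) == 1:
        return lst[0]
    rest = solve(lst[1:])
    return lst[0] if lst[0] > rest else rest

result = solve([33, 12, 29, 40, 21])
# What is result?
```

Recursive max over [33, 12, 29, 40, 21] = 40

Answer: 40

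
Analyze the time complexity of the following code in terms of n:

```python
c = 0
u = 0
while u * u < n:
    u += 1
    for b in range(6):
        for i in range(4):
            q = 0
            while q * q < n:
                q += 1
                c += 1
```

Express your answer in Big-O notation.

Each loop level contributes: √n × 1 × 1 × √n. Multiplying the contributions gives O(n).

Answer: O(n)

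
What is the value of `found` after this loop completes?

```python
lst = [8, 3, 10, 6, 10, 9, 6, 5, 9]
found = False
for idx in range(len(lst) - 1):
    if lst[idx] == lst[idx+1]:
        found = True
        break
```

Check consecutive duplicates in [8, 3, 10, 6, 10, 9, 6, 5, 9]
`found` takes the values: False

Answer: False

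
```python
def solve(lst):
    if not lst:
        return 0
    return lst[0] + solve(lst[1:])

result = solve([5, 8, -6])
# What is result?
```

5 + 8 + (-6) + 0 = 7

Answer: 7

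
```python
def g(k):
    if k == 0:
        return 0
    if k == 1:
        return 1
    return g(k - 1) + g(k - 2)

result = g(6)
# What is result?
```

Build up from base cases: g(0)=0, g(1)=1, g(2)=1, g(3)=2, g(4)=3, g(5)=5, g(6)=8

Answer: 8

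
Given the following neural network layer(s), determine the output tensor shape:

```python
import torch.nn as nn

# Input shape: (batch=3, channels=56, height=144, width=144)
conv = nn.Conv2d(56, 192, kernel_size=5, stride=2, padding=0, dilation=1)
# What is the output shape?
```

Input: (3, 56, 144, 144) -> Output: (3, 192, 70, 70)

Answer: (3, 192, 70, 70)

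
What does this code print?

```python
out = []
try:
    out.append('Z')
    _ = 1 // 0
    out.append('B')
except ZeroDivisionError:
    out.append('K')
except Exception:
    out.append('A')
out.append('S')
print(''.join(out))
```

Execution trace: 'Z' (try body) → 'K' (except ZeroDivisionError) → 'S' (after the try/except). Output: ZKS

Answer: ZKS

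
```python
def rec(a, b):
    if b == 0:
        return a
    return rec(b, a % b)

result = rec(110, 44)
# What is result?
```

rec(110, 44) -> rec(44, 22) -> rec(22, 0) -> 22

Answer: 22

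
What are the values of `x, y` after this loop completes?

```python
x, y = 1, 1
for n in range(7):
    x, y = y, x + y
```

Fibonacci: after 7 iterations
`x, y` takes the values: (1, 1) → (1, 2) → (2, 3) → (3, 5) → (5, 8) → (8, 13) → (13, 21) → (21, 34)

Answer: 21, 34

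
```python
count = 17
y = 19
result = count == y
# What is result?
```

Trace:
`count = 17` → count = 17
`y = 19` → y = 19
`result = count == y` → result = False
So result = False

Answer: False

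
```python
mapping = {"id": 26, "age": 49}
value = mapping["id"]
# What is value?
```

Trace:
`mapping = {"id": 26, "age": 49}` → mapping = {'id': 26, 'age': 49}
`value = mapping["id"]` → value = 26
So value = 26

Answer: 26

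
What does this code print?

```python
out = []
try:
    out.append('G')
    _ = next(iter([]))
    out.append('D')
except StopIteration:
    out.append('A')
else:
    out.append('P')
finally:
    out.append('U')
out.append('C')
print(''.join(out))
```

Execution trace: 'G' (try body) → 'A' (except StopIteration) → 'U' (finally) → 'C' (after the try/except). Output: GAUC

Answer: GAUC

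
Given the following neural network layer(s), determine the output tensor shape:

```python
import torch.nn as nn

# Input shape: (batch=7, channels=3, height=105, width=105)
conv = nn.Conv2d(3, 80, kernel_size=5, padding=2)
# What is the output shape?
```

Input: (7, 3, 105, 105) -> Output: (7, 80, 105, 105)

Answer: (7, 80, 105, 105)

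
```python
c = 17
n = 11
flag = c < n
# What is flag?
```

Trace:
`c = 17` → c = 17
`n = 11` → n = 11
`flag = c < n` → flag = False
So flag = False

Answer: False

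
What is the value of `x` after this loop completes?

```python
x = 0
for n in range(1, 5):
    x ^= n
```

XOR of 1 to 4
`x` takes the values: 0 → 1 → 3 → 0 → 4

Answer: 4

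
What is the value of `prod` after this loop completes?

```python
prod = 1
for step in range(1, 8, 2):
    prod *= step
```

Product of 1, 3, 5, ... up to 7
`prod` takes the values: 1 → 3 → 15 → 105

Answer: 105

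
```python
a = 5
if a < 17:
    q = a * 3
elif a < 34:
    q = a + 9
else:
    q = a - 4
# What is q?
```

Trace:
`a = 5` → a = 5
`if a < 17: ...` → a < 17 is True → q = 15
So q = 15

Answer: 15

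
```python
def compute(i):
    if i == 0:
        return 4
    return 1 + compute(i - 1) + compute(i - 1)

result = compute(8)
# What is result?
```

compute(i) = 1 + 2·compute(i-1), compute(0)=4. Closed form: (4+1)·2^8 - 1 = 1279.

Answer: 1279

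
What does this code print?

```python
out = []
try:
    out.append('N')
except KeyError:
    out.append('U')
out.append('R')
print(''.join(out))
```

Execution trace: 'N' (try body, no exception) → 'R' (after the try/except). Output: NR

Answer: NR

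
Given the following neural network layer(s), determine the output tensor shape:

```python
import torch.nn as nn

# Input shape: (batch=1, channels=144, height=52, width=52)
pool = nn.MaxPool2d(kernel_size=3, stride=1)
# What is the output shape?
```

Input: (1, 144, 52, 52) -> Output: (1, 144, 50, 50)

Answer: (1, 144, 50, 50)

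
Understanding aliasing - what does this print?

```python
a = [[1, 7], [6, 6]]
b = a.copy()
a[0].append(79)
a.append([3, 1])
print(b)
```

Key concept: shallow copy with nested lists.
Step by step:
`a = [[1, 7], [6, 6]]` → a = [[1, 7], [6, 6]]
`b = a.copy()` → b = [[1, 7], [6, 6]]
`a[0].append(79)` → a = [[1, 7, 79], [6, 6]]; b = [[1, 7, 79], [6, 6]]
`a.append([3, 1])` → a = [[1, 7, 79], [6, 6], [3, 1]]
`print(b)` → prints [[1, 7, 79], [6, 6]]

Answer: [[1, 7, 79], [6, 6]]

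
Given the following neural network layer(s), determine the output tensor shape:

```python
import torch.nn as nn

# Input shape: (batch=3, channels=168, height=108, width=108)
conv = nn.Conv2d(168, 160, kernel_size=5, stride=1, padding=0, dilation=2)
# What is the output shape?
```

Input: (3, 168, 108, 108) -> Output: (3, 160, 100, 100)

Answer: (3, 160, 100, 100)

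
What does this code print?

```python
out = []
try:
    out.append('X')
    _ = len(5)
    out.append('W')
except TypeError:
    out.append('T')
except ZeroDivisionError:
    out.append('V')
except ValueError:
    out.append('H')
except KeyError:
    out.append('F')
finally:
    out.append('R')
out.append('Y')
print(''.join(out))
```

Execution trace: 'X' (try body) → 'T' (except TypeError) → 'R' (finally) → 'Y' (after the try/except). Output: XTRY

Answer: XTRY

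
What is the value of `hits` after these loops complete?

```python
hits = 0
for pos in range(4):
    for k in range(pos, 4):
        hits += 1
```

Upper triangle: 4 + 3 + ... + 1
`hits` takes the values: 0 → 1 → 2 → 3 → 4 → 5 → 6 → 7 → 8 → 9 → 10

Answer: 10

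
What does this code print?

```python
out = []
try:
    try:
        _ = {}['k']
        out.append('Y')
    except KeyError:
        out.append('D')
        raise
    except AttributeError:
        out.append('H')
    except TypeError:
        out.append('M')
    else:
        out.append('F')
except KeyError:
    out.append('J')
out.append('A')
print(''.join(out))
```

Execution trace: 'D' (inner except KeyError) → 'J' (outer except KeyError) → 'A' (after the try/except). Output: DJA

Answer: DJA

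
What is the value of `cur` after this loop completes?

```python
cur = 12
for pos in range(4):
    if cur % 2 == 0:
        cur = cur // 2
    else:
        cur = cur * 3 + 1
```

Collatz-style transformation from 12
`cur` takes the values: 12 → 6 → 3 → 10 → 5

Answer: 5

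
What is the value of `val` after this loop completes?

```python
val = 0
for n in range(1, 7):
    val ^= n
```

XOR of 1 to 6
`val` takes the values: 0 → 1 → 3 → 0 → 4 → 1 → 7

Answer: 7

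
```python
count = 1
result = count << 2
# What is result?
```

Trace:
`count = 1` → count = 1
`result = count << 2` → result = 4
So result = 4

Answer: 4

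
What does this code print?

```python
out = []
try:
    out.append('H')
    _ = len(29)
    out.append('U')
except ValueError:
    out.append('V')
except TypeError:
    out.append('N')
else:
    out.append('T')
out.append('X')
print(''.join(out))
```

Execution trace: 'H' (try body) → 'N' (except TypeError) → 'X' (after the try/except). Output: HNX

Answer: HNX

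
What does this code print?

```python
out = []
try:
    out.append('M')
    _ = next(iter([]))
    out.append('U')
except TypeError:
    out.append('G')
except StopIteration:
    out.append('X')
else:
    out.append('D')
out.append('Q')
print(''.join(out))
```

Execution trace: 'M' (try body) → 'X' (except StopIteration) → 'Q' (after the try/except). Output: MXQ

Answer: MXQ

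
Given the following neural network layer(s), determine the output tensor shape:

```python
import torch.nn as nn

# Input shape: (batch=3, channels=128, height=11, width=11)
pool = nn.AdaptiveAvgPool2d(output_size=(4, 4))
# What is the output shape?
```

Input: (3, 128, 11, 11) -> Output: (3, 128, 4, 4)

Answer: (3, 128, 4, 4)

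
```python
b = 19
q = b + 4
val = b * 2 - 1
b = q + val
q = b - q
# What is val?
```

Trace:
`b = 19` → b = 19
`q = b + 4` → q = 23
`val = b * 2 - 1` → val = 37
`b = q + val` → b = 60
`q = b - q` → q = 37
So val = 37

Answer: 37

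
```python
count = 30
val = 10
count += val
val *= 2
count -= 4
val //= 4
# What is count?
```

Trace:
`count = 30` → count = 30
`val = 10` → val = 10
`count += val` → count = 40
`val *= 2` → val = 20
`count -= 4` → count = 36
`val //= 4` → val = 5
So count = 36

Answer: 36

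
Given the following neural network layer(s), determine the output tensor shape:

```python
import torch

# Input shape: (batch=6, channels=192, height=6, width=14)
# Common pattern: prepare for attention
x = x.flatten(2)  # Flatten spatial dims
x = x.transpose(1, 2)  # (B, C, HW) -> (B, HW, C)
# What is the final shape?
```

Input: (6, 192, 6, 14) -> after flatten(2): (6, 192, 84) -> Output: (6, 84, 192)

Answer: (6, 84, 192)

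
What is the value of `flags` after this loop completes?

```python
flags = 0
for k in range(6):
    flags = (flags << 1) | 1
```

Build 6 consecutive 1-bits: 0b111111
`flags` takes the values: 0 → 1 → 3 → 7 → 15 → 31 → 63

Answer: 63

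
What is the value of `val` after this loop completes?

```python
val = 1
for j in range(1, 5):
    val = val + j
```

Start at 1, add 1 through 4
`val` takes the values: 1 → 2 → 4 → 7 → 11

Answer: 11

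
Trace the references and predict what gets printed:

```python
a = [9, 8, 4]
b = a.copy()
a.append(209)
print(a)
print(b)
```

Key concept: list.copy() creates independent copy.
Step by step:
`a = [9, 8, 4]` → a = [9, 8, 4]
`b = a.copy()` → b = [9, 8, 4]
`a.append(209)` → a = [9, 8, 4, 209]
`print(a)` → prints [9, 8, 4, 209]
`print(b)` → prints [9, 8, 4]

Answer:
[9, 8, 4, 209]
[9, 8, 4]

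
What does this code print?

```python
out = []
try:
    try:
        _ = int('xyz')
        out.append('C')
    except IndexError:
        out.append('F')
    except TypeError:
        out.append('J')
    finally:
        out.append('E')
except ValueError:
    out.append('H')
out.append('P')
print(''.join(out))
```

Execution trace: 'E' (finally) → 'H' (outer except ValueError) → 'P' (after the try/except). Output: EHP

Answer: EHP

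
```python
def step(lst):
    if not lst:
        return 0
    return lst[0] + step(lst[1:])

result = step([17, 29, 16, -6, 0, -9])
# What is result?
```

17 + 29 + 16 + (-6) + 0 + (-9) + 0 = 47

Answer: 47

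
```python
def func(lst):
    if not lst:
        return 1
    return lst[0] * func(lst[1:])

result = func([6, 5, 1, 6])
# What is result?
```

Product over [6, 5, 1, 6] = 6 * 5 * 1 * 6 = 180

Answer: 180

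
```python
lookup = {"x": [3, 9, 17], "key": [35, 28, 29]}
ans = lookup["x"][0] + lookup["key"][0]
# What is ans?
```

Trace:
`lookup = {"x": [3, 9, 17], "key": [35, 28, 29]}` → lookup = {'x': [3, 9, 17], 'key': [35, 28, 29]}
`ans = lookup["x"][0] + lookup["key"][0]` → ans = 38
So ans = 38

Answer: 38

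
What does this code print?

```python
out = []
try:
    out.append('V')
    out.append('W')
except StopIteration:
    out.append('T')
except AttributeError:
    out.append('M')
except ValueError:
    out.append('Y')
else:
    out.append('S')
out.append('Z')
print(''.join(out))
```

Execution trace: 'V' (try body) → 'W' (try body, no exception) → 'S' (else) → 'Z' (after the try/except). Output: VWSZ

Answer: VWSZ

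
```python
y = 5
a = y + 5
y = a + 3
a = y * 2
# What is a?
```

Trace:
`y = 5` → y = 5
`a = y + 5` → a = 10
`y = a + 3` → y = 13
`a = y * 2` → a = 26
So a = 26

Answer: 26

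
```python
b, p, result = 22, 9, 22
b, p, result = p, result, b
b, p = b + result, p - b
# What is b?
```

Trace:
`b, p, result = 22, 9, 22` → b = 22; p = 9; result = 22
`b, p, result = p, result, b` → b = 9; p = 22; result = 22
`b, p = b + result, p - b` → b = 31; p = 13
So b = 31

Answer: 31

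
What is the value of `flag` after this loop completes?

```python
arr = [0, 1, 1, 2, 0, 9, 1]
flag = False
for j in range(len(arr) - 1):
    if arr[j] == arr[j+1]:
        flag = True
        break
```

Check consecutive duplicates in [0, 1, 1, 2, 0, 9, 1]
`flag` takes the values: False → True

Answer: True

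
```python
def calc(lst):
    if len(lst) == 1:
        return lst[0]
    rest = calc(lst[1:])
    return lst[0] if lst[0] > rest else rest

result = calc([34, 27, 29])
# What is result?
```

Recursive max over [34, 27, 29] = 34

Answer: 34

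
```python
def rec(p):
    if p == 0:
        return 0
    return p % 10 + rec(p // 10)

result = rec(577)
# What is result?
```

Sum of digits of 577: 7 + 7 + 5 = 19

Answer: 19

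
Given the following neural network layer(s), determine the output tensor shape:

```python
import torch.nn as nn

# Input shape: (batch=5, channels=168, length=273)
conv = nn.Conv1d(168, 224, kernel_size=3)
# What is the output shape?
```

Input: (5, 168, 273) -> Output: (5, 224, 271)

Answer: (5, 224, 271)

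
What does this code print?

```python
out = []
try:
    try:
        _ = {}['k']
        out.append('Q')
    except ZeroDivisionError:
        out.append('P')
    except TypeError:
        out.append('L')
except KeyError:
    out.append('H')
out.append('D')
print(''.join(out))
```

Execution trace: 'H' (outer except KeyError) → 'D' (after the try/except). Output: HD

Answer: HD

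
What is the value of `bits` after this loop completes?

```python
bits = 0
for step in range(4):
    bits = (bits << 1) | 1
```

Build 4 consecutive 1-bits: 0b1111
`bits` takes the values: 0 → 1 → 3 → 7 → 15

Answer: 15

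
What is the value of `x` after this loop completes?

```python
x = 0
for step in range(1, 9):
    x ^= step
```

XOR of 1 to 8
`x` takes the values: 0 → 1 → 3 → 0 → 4 → 1 → 7 → 0 → 8

Answer: 8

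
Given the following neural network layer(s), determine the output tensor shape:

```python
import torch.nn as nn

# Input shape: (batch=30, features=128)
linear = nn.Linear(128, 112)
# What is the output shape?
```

Input: (30, 128) -> Output: (30, 112)

Answer: (30, 112)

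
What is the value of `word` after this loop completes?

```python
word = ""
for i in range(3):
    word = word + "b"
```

Repeat 'b' 3 times
`word` takes the values: "" → "b" → "bb" → "bbb"

Answer: "bbb"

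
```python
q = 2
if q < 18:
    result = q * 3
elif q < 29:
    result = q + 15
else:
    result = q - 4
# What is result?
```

Trace:
`q = 2` → q = 2
`if q < 18: ...` → q < 18 is True → result = 6
So result = 6

Answer: 6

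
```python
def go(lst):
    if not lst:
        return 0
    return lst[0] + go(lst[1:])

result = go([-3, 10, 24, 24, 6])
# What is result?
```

(-3) + 10 + 24 + 24 + 6 + 0 = 61

Answer: 61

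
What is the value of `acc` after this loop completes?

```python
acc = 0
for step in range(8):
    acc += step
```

Sum of 0 to 7 = 28
`acc` takes the values: 0 → 1 → 3 → 6 → 10 → 15 → 21 → 28

Answer: 28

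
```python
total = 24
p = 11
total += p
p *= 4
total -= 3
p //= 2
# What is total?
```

Trace:
`total = 24` → total = 24
`p = 11` → p = 11
`total += p` → total = 35
`p *= 4` → p = 44
`total -= 3` → total = 32
`p //= 2` → p = 22
So total = 32

Answer: 32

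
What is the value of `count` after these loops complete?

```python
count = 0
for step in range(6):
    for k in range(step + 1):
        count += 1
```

Triangle: 1 + 2 + ... + 6
`count` takes the values: 0 → 1 → 2 → 3 → 4 → 5 → 6 → 7 → 8 → 9 → 10 → 11 → 12 → 13 → 14 → 15 → 16 → 17 → 18 → 19 → 20 → 21

Answer: 21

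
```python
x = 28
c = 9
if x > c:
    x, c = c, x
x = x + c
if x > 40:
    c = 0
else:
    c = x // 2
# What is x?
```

Trace:
`x = 28` → x = 28
`c = 9` → c = 9
`if x > c: ...` → x > c is True → x = 9; c = 28
`x = x + c` → x = 37
`if x > 40: ...` → x > 40 is False, take else branch → c = 18
So x = 37

Answer: 37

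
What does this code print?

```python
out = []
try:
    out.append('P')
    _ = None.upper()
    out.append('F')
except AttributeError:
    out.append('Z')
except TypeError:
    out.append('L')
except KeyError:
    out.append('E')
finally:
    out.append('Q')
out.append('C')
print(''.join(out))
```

Execution trace: 'P' (try body) → 'Z' (except AttributeError) → 'Q' (finally) → 'C' (after the try/except). Output: PZQC

Answer: PZQC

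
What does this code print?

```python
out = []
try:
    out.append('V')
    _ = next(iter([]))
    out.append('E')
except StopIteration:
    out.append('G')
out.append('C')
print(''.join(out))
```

Execution trace: 'V' (try body) → 'G' (except StopIteration) → 'C' (after the try/except). Output: VGC

Answer: VGC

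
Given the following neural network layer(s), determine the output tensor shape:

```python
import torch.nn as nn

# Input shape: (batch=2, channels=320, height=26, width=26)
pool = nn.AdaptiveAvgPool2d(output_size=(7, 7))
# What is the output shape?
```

Input: (2, 320, 26, 26) -> Output: (2, 320, 7, 7)

Answer: (2, 320, 7, 7)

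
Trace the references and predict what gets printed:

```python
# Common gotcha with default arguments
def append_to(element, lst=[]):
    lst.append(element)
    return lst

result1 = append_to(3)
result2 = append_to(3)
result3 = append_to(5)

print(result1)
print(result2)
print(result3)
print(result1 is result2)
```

Key concept: mutable default argument gotcha.
Step by step:
`result1 = append_to(3)` → result1 = [3]
`result2 = append_to(3)` → result1 = [3, 3] (same object as result2); result2 = [3, 3] (same object as result1)
`result3 = append_to(5)` → result1 = [3, 3, 5] (same object as result2, result3); result2 = [3, 3, 5] (same object as result1, result3); result3 = [3, 3, 5] (same object as result1, result2)
`print(result1)` → prints [3, 3, 5]
`print(result2)` → prints [3, 3, 5]
`print(result3)` → prints [3, 3, 5]
`print(result1 is result2)` → prints True

Answer:
[3, 3, 5]
[3, 3, 5]
[3, 3, 5]
True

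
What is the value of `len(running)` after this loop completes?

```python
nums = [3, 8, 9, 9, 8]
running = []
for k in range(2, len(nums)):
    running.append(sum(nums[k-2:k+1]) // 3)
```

Number of 3-element averages
`running` takes the values: [] → [6] → [6, 8] → [6, 8, 8]
So `len(running)` = 3

Answer: 3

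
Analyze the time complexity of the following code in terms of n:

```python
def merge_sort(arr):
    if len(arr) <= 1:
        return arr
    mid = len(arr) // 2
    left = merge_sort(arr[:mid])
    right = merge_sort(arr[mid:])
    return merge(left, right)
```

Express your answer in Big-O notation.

This is Merge sort. Time complexity: O(n log n).

Answer: O(n log n)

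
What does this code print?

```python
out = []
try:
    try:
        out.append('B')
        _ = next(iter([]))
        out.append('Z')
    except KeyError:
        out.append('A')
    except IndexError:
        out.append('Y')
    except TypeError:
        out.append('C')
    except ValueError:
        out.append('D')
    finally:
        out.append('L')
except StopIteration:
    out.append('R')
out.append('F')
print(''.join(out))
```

Execution trace: 'B' (try body) → 'L' (finally) → 'R' (outer except StopIteration) → 'F' (after the try/except). Output: BLRF

Answer: BLRF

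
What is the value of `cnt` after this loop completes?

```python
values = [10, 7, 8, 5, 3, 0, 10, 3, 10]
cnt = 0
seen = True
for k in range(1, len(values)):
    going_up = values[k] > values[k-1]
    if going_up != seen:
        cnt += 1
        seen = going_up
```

Count direction changes in [10, 7, 8, 5, 3, 0, 10, 3, 10]
`cnt` takes the values: 0 → 1 → 2 → 3 → 4 → 5 → 6

Answer: 6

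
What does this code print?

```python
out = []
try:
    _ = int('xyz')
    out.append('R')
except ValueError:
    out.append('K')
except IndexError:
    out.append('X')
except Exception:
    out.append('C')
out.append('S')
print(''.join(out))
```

Execution trace: 'K' (except ValueError) → 'S' (after the try/except). Output: KS

Answer: KS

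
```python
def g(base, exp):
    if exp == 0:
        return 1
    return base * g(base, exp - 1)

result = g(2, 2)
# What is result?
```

g(2, 2) = 2 * 2 = 4

Answer: 4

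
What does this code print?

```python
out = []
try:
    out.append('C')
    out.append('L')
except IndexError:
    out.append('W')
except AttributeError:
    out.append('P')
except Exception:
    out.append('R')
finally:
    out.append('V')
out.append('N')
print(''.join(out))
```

Execution trace: 'C' (try body) → 'L' (try body, no exception) → 'V' (finally) → 'N' (after the try/except). Output: CLVN

Answer: CLVN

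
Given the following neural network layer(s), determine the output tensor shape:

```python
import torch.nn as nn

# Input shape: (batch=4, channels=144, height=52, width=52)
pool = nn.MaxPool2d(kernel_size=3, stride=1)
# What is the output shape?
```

Input: (4, 144, 52, 52) -> Output: (4, 144, 50, 50)

Answer: (4, 144, 50, 50)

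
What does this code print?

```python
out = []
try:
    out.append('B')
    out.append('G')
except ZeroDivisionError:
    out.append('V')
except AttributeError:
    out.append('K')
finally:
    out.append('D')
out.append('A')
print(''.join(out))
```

Execution trace: 'B' (try body) → 'G' (try body, no exception) → 'D' (finally) → 'A' (after the try/except). Output: BGDA

Answer: BGDA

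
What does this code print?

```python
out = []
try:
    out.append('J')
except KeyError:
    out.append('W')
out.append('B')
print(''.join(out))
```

Execution trace: 'J' (try body, no exception) → 'B' (after the try/except). Output: JB

Answer: JB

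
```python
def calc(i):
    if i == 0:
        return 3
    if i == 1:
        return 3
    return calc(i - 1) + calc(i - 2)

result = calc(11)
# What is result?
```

Build up from base cases: calc(0)=3, calc(1)=3, calc(2)=6, calc(3)=9, calc(4)=15, calc(5)=24, calc(6)=39, ..., calc(11)=432

Answer: 432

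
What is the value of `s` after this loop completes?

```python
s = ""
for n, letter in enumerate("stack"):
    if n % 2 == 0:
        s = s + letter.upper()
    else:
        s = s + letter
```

Uppercase even positions in 'stack'
`s` takes the values: "" → "S" → "St" → "StA" → "StAc" → "StAcK"

Answer: "StAcK"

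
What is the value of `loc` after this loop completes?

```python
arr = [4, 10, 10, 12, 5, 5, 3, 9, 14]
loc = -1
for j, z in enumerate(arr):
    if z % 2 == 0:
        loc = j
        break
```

First even number index in [4, 10, 10, 12, 5, 5, 3, 9, 14]
`loc` takes the values: -1 → 0

Answer: 0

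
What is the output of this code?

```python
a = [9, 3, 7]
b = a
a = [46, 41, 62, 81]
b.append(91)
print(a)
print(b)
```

Key concept: rebinding vs mutation: a is rebound to a new list, b still points at the original.
Step by step:
`a = [9, 3, 7]` → a = [9, 3, 7]
`b = a` → b = [9, 3, 7] (same object as a)
`a = [46, 41, 62, 81]` → a = [46, 41, 62, 81]
`b.append(91)` → b = [9, 3, 7, 91]
`print(a)` → prints [46, 41, 62, 81]
`print(b)` → prints [9, 3, 7, 91]

Answer:
[46, 41, 62, 81]
[9, 3, 7, 91]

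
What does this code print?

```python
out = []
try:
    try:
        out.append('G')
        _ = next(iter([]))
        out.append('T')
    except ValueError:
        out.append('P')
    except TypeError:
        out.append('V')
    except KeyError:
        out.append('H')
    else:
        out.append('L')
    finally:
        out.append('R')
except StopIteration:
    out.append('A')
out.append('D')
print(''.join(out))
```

Execution trace: 'G' (try body) → 'R' (finally) → 'A' (outer except StopIteration) → 'D' (after the try/except). Output: GRAD

Answer: GRAD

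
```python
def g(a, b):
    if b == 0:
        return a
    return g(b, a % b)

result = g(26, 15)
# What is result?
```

g(26, 15) -> g(15, 11) -> g(11, 4) -> g(4, 3) -> g(3, 1) -> g(1, 0) -> 1

Answer: 1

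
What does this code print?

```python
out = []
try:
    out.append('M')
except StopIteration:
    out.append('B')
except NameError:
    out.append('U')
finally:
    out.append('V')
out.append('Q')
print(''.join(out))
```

Execution trace: 'M' (try body, no exception) → 'V' (finally) → 'Q' (after the try/except). Output: MVQ

Answer: MVQ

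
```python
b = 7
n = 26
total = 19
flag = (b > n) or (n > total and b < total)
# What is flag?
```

Trace:
`b = 7` → b = 7
`n = 26` → n = 26
`total = 19` → total = 19
`flag = (b > n) or (n > total and b < total)` → flag = True
So flag = True

Answer: True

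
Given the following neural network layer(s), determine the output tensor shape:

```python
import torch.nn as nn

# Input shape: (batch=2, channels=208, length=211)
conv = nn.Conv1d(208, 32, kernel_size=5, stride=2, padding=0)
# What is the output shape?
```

Input: (2, 208, 211) -> Output: (2, 32, 104)

Answer: (2, 32, 104)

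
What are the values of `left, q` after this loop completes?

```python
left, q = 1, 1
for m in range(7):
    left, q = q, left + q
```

Fibonacci: after 7 iterations
`left, q` takes the values: (1, 1) → (1, 2) → (2, 3) → (3, 5) → (5, 8) → (8, 13) → (13, 21) → (21, 34)

Answer: 21, 34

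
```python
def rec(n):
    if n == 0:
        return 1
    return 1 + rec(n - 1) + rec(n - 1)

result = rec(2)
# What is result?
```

rec(n) = 1 + 2·rec(n-1), rec(0)=1. Closed form: (1+1)·2^2 - 1 = 7.

Answer: 7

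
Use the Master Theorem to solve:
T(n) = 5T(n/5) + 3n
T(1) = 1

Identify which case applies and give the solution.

a=5, b=5, f(n)=3n. log_5(5) = 1. Since c=1 = 1, Case 2 applies: T(n) = Θ(n^log_b(a) · log n) = O(n log n).

Answer: O(n log n) - Case 2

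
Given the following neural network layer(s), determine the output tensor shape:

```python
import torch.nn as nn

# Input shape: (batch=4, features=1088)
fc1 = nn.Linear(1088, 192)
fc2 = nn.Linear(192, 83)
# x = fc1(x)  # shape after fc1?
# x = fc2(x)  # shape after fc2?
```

Input: (4, 1088) -> after fc1: (4, 192) -> Output: (4, 83)

Answer: (4, 83)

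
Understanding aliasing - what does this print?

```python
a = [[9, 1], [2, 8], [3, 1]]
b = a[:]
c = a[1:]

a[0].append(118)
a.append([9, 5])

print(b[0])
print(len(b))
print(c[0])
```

Key concept: slice with nested mutation.
Step by step:
`a = [[9, 1], [2, 8], [3, 1]]` → a = [[9, 1], [2, 8], [3, 1]]
`b = a[:]` → b = [[9, 1], [2, 8], [3, 1]]
`c = a[1:]` → c = [[2, 8], [3, 1]]
`a[0].append(118)` → a = [[9, 1, 118], [2, 8], [3, 1]]; b = [[9, 1, 118], [2, 8], [3, 1]]
`a.append([9, 5])` → a = [[9, 1, 118], [2, 8], [3, 1], [9, 5]]
`print(b[0])` → prints [9, 1, 118]
`print(len(b))` → prints 3
`print(c[0])` → prints [2, 8]

Answer:
[9, 1, 118]
3
[2, 8]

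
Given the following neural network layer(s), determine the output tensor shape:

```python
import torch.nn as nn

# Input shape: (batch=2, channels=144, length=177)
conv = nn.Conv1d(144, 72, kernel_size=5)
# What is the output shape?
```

Input: (2, 144, 177) -> Output: (2, 72, 173)

Answer: (2, 72, 173)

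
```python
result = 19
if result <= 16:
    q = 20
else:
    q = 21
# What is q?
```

Trace:
`result = 19` → result = 19
`if result <= 16: ...` → result <= 16 is False, take else branch → q = 21
So q = 21

Answer: 21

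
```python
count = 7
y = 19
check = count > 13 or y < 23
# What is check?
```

Trace:
`count = 7` → count = 7
`y = 19` → y = 19
`check = count > 13 or y < 23` → check = True
So check = True

Answer: True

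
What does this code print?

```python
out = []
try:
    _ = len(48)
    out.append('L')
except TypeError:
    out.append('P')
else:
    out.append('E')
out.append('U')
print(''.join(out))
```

Execution trace: 'P' (except TypeError) → 'U' (after the try/except). Output: PU

Answer: PU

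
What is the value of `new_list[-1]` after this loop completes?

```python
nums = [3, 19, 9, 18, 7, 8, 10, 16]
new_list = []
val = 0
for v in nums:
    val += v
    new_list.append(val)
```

Cumulative sum ends at 90
`new_list` takes the values: [] → [3] → [3, 22] → [3, 22, 31] → [3, 22, 31, 49] → [3, 22, 31, 49, 56] → [3, 22, 31, 49, 56, 64] → [3, 22, 31, 49, 56, 64, 74] → [3, 22, 31, 49, 56, 64, 74, 90]
So `new_list[-1]` = 90

Answer: 90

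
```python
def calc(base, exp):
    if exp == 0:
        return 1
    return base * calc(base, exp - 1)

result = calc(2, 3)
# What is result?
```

calc(2, 3) = 2 * 2 * 2 = 8

Answer: 8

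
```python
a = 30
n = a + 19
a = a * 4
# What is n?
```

Trace:
`a = 30` → a = 30
`n = a + 19` → n = 49
`a = a * 4` → a = 120
So n = 49

Answer: 49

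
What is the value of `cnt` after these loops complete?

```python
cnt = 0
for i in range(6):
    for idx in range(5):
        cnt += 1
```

6 * 5 = 30
`cnt` takes the values: 0 → 1 → 2 → 3 → 4 → 5 → 6 → 7 → 8 → 9 → 10 → 11 → 12 → 13 → 14 → 15 → 16 → 17 → 18 → 19 → 20 → 21 → 22 → 23 → 24 → 25 → 26 → 27 → 28 → 29 → 30

Answer: 30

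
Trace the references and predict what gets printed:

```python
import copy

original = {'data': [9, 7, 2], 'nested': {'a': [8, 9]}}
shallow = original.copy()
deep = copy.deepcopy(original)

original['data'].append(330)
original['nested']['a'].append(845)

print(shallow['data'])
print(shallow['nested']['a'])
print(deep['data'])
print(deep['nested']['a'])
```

Key concept: comparing shallow vs deep copy.
Step by step:
`original = {'data': [9, 7, 2], 'nested': {'a': [8, 9]}}` → original = {'data': [9, 7, 2], 'nested': {'a': [8, 9]}}
`shallow = original.copy()` → shallow = {'data': [9, 7, 2], 'nested': {'a': [8, 9]}}
`deep = copy.deepcopy(original)` → deep = {'data': [9, 7, 2], 'nested': {'a': [8, 9]}}
`original['data'].append(330)` → original = {'data': [9, 7, 2, 330], 'nested': {'a': [8, 9]}}; shallow = {'data': [9, 7, 2, 330], 'nested': {'a': [8, 9]}}
`original['nested']['a'].append(845)` → original = {'data': [9, 7, 2, 330], 'nested': {'a': [8, 9, 845]}}; shallow = {'data': [9, 7, 2, 330], 'nested': {'a': [8, 9, 845]}}
`print(shallow['data'])` → prints [9, 7, 2, 330]
`print(shallow['nested']['a'])` → prints [8, 9, 845]
`print(deep['data'])` → prints [9, 7, 2]
`print(deep['nested']['a'])` → prints [8, 9]

Answer:
[9, 7, 2, 330]
[8, 9, 845]
[9, 7, 2]
[8, 9]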